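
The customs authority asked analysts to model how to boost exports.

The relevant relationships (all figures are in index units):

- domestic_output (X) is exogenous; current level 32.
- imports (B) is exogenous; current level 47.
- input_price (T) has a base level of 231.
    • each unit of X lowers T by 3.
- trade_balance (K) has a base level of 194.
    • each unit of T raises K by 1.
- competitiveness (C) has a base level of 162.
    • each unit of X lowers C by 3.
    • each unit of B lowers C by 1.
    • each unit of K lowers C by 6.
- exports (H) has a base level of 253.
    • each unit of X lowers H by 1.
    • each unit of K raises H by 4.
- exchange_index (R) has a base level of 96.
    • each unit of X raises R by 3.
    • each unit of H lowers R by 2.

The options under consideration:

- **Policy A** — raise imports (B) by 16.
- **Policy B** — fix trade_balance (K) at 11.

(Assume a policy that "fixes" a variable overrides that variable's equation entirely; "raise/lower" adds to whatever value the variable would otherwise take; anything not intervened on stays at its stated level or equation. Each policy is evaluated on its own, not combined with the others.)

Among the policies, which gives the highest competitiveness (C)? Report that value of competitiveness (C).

Policy A (B + 16):
  X = 32
  B = 47 + 16 = 63
  T = 231 − 3·32 = 135
  K = 194 + 135 = 329
  C = 162 − 3·32 − 63 − 6·329 = -1971
Policy B (K := 11):
  X = 32
  B = 47
  T = 231 − 3·32 = 135
  K = 11
  C = 162 − 3·32 − 47 − 6·11 = -47
Comparing — Policy A: C=-1971, Policy B: C=-47. Highest is -47 (Policy B).

-47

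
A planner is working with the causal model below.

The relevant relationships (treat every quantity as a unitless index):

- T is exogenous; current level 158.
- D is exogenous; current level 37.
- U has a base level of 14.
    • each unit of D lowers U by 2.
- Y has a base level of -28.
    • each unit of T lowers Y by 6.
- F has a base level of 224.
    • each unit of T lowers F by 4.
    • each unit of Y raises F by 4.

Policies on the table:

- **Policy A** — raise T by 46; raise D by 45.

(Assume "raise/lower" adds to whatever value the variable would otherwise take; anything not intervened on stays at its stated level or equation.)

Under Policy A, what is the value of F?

Policy A (T + 46, D + 45):
  T = 158 + 46 = 204
  Y = -28 − 6·204 = -1252
  F = 224 − 4·204 + 4·(-1252) = -5600

-5600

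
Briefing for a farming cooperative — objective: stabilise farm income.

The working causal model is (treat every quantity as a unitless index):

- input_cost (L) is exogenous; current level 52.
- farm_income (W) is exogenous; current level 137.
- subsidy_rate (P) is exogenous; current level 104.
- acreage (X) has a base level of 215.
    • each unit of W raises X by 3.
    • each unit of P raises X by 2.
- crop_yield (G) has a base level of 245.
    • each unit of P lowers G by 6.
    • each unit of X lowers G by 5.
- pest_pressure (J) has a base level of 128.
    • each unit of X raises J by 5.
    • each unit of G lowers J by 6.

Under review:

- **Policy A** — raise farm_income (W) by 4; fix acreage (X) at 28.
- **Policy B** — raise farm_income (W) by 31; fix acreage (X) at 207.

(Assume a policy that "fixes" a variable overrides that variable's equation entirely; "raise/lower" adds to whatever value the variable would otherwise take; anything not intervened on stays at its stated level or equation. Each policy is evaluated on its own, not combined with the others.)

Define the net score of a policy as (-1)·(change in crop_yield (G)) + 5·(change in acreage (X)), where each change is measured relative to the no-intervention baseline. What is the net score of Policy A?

Baseline:
  W = 137
  P = 104
  X = 215 + 3·137 + 2·104 = 834
  G = 245 − 6·104 − 5·834 = -4549
Policy A (W + 4, X := 28):
  W = 137 + 4 = 141
  P = 104
  X = 28
  G = 245 − 6·104 − 5·28 = -519
ΔG = -519 − (-4549) = 4030; ΔX = 28 − 834 = -806
Score = (-1)·4030 + 5·(-806) = -8060

-8060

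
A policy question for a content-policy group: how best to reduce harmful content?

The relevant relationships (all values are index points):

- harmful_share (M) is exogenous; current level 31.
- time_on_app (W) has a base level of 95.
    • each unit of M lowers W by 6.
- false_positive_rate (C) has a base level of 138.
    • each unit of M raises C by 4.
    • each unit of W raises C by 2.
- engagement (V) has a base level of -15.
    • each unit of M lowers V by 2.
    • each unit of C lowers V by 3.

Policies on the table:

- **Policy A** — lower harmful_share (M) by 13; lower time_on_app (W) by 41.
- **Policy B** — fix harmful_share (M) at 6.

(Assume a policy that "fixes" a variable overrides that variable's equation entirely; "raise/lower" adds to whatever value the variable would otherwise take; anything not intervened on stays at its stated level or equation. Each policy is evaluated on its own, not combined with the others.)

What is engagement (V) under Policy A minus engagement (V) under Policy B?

Policy A (M − 13, W − 41):
  M = 31 − 13 = 18
  W = 95 − 6·18 (−41 from intervention) = -54
  C = 138 + 4·18 + 2·(-54) = 102
  V = -15 − 2·18 − 3·102 = -357
Policy B (M := 6):
  M = 6
  W = 95 − 6·6 = 59
  C = 138 + 4·6 + 2·59 = 280
  V = -15 − 2·6 − 3·280 = -867
V: -357 − (-867) = 510

510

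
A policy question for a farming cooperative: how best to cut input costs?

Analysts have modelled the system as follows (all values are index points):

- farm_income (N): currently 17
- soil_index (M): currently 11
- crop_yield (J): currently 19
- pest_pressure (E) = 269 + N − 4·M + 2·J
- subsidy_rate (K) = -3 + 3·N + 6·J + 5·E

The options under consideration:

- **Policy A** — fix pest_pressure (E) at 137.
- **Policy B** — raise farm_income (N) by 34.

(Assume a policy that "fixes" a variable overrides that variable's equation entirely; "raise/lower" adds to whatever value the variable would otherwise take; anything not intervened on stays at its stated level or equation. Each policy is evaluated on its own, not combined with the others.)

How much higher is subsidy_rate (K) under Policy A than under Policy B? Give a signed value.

Policy A (E := 137):
  N = 17
  M = 11
  J = 19
  E = 137
  K = -3 + 3·17 + 6·19 + 5·137 = 847
Policy B (N + 34):
  N = 17 + 34 = 51
  M = 11
  J = 19
  E = 269 + 51 − 4·11 + 2·19 = 314
  K = -3 + 3·51 + 6·19 + 5·314 = 1834
K: 847 − 1834 = -987

-987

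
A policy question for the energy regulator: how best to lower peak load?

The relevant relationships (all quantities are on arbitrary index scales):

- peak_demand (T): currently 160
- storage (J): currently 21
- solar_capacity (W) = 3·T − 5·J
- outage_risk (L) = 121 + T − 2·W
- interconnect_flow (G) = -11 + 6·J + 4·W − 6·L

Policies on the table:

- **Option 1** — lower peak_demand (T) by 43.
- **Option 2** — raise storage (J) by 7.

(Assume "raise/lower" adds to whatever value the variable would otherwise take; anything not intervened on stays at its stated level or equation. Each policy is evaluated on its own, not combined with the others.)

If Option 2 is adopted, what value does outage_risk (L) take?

-399

Option 2 (J + 7):
  T = 160
  J = 21 + 7 = 28
  W = 0 + 3·160 − 5·28 = 340
  L = 121 + 160 − 2·340 = -399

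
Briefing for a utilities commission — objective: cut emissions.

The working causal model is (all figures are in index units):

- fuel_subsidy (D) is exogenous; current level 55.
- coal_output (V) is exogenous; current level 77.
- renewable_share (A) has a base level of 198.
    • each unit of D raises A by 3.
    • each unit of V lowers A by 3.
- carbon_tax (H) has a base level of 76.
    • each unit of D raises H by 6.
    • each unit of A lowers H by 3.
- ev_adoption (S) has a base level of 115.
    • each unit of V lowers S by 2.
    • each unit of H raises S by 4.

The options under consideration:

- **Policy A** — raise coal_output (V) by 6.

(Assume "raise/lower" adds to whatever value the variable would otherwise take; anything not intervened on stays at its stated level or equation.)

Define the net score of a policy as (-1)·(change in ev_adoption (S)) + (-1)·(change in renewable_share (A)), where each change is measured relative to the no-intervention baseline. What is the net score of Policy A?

-186

Baseline:
  D = 55
  V = 77
  A = 198 + 3·55 − 3·77 = 132
  H = 76 + 6·55 − 3·132 = 10
  S = 115 − 2·77 + 4·10 = 1
Policy A (V + 6):
  D = 55
  V = 77 + 6 = 83
  A = 198 + 3·55 − 3·83 = 114
  H = 76 + 6·55 − 3·114 = 64
  S = 115 − 2·83 + 4·64 = 205
ΔS = 205 − 1 = 204; ΔA = 114 − 132 = -18
Score = (-1)·204 + (-1)·(-18) = -186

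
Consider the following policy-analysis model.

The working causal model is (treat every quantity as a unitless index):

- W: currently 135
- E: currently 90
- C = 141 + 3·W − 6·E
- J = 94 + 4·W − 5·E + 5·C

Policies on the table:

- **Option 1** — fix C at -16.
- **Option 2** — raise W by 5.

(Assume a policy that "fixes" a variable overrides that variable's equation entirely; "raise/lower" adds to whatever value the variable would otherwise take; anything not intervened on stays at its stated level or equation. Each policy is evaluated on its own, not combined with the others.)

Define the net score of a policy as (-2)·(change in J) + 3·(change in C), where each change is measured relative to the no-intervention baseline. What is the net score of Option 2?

-145

Baseline:
  W = 135
  E = 90
  C = 141 + 3·135 − 6·90 = 6
  J = 94 + 4·135 − 5·90 + 5·6 = 214
Option 2 (W + 5):
  W = 135 + 5 = 140
  E = 90
  C = 141 + 3·140 − 6·90 = 21
  J = 94 + 4·140 − 5·90 + 5·21 = 309
ΔJ = 309 − 214 = 95; ΔC = 21 − 6 = 15
Score = (-2)·95 + 3·15 = -145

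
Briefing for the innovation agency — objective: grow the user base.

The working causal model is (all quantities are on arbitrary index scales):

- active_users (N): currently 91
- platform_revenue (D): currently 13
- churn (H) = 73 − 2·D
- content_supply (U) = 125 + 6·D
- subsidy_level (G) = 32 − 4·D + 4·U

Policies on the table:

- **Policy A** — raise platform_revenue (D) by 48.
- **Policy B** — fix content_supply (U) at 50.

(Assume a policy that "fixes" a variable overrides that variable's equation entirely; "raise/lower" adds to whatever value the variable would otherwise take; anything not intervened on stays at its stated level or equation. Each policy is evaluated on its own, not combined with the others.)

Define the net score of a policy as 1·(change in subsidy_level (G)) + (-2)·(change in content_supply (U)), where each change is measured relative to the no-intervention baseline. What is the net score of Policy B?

Baseline:
  D = 13
  U = 125 + 6·13 = 203
  G = 32 − 4·13 + 4·203 = 792
Policy B (U := 50):
  D = 13
  U = 50
  G = 32 − 4·13 + 4·50 = 180
ΔG = 180 − 792 = -612; ΔU = 50 − 203 = -153
Score = 1·(-612) + (-2)·(-153) = -306

-306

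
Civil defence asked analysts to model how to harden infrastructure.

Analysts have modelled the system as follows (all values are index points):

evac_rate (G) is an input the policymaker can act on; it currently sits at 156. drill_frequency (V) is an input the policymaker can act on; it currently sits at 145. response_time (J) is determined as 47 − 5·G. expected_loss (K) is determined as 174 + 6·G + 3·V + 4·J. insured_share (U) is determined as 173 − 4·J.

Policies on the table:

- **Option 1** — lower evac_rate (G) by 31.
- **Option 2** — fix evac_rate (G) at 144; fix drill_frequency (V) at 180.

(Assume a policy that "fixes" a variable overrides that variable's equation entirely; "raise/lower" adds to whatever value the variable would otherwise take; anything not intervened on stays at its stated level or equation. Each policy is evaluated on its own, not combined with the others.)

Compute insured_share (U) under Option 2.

Option 2 (G := 144, V := 180):
  G = 144
  J = 47 − 5·144 = -673
  U = 173 − 4·(-673) = 2865

2865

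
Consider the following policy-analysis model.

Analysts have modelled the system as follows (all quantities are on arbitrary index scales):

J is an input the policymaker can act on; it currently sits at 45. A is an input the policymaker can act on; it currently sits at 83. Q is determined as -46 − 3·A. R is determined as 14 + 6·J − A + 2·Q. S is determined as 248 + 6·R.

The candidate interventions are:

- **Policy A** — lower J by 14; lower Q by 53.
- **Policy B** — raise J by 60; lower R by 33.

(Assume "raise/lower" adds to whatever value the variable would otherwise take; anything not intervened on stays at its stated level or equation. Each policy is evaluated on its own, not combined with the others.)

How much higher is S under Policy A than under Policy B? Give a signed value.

Policy A (J − 14, Q − 53):
  J = 45 − 14 = 31
  A = 83
  Q = -46 − 3·83 (−53 from intervention) = -348
  R = 14 + 6·31 − 83 + 2·(-348) = -579
  S = 248 + 6·(-579) = -3226
Policy B (J + 60, R − 33):
  J = 45 + 60 = 105
  A = 83
  Q = -46 − 3·83 = -295
  R = 14 + 6·105 − 83 + 2·(-295) (−33 from intervention) = -62
  S = 248 + 6·(-62) = -124
S: -3226 − (-124) = -3102

-3102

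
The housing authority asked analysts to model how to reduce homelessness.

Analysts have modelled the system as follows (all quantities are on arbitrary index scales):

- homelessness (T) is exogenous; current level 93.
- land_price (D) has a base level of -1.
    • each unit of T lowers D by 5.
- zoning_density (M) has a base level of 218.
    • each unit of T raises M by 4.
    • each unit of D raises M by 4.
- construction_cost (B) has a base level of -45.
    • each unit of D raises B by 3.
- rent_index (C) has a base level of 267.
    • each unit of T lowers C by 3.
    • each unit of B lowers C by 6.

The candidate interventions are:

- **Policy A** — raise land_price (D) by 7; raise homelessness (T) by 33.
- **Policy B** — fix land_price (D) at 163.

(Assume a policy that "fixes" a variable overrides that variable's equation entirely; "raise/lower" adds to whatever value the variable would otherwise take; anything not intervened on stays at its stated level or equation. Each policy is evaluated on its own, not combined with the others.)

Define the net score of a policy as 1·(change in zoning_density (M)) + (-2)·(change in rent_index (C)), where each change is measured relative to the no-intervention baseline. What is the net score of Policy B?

25160

Baseline:
  T = 93
  D = -1 − 5·93 = -466
  M = 218 + 4·93 + 4·(-466) = -1274
  B = -45 + 3·(-466) = -1443
  C = 267 − 3·93 − 6·(-1443) = 8646
Policy B (D := 163):
  T = 93
  D = 163
  M = 218 + 4·93 + 4·163 = 1242
  B = -45 + 3·163 = 444
  C = 267 − 3·93 − 6·444 = -2676
ΔM = 1242 − (-1274) = 2516; ΔC = -2676 − 8646 = -11322
Score = 1·2516 + (-2)·(-11322) = 25160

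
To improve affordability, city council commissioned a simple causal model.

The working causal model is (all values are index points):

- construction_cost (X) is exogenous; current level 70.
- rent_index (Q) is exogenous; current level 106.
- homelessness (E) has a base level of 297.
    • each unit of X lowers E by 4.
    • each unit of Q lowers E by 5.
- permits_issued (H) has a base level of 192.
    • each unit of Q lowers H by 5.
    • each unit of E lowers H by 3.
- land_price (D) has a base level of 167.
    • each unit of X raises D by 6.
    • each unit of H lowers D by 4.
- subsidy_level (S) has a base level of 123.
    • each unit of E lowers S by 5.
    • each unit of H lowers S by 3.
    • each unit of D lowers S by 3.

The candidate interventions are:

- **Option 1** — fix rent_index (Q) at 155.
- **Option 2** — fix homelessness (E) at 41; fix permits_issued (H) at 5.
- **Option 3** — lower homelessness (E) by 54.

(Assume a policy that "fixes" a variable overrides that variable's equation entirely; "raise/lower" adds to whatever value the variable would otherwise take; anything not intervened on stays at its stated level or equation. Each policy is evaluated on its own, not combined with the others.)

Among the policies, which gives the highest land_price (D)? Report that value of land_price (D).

Option 1 (Q := 155):
  X = 70
  Q = 155
  E = 297 − 4·70 − 5·155 = -758
  H = 192 − 5·155 − 3·(-758) = 1691
  D = 167 + 6·70 − 4·1691 = -6177
Option 2 (E := 41, H := 5):
  X = 70
  Q = 106
  E = 41
  H = 5
  D = 167 + 6·70 − 4·5 = 567
Option 3 (E − 54):
  X = 70
  Q = 106
  E = 297 − 4·70 − 5·106 (−54 from intervention) = -567
  H = 192 − 5·106 − 3·(-567) = 1363
  D = 167 + 6·70 − 4·1363 = -4865
Comparing — Option 1: D=-6177, Option 2: D=567, Option 3: D=-4865. Highest is 567 (Option 2).

567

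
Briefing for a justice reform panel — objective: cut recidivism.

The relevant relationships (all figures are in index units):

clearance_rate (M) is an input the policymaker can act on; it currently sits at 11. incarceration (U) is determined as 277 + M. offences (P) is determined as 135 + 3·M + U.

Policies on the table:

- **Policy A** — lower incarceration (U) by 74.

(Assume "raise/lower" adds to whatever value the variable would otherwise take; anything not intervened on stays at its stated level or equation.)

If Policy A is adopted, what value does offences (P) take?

Policy A (U − 74):
  M = 11
  U = 277 + 11 (−74 from intervention) = 214
  P = 135 + 3·11 + 214 = 382

382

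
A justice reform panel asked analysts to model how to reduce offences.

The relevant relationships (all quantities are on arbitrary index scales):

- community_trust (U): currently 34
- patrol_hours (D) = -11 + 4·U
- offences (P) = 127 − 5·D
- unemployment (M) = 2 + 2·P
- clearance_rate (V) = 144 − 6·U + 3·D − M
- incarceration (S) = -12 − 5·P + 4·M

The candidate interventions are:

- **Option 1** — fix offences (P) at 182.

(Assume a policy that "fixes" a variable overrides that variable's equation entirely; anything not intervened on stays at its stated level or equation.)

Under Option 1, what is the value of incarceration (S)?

542

Option 1 (P := 182):
  U = 34
  D = -11 + 4·34 = 125
  P = 182
  M = 2 + 2·182 = 366
  S = -12 − 5·182 + 4·366 = 542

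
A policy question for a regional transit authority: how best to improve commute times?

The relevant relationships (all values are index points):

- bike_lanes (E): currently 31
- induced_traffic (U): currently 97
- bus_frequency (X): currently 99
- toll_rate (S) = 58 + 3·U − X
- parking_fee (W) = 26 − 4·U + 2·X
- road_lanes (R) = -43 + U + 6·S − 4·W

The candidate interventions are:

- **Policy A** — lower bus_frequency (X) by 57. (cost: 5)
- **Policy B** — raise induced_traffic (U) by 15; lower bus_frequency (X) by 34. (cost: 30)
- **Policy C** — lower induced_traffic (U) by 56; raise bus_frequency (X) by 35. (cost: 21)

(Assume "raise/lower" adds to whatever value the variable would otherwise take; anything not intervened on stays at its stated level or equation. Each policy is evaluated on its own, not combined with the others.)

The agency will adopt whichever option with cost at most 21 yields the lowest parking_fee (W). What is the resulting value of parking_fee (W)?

-278

Policy A (X − 57):
  U = 97
  X = 99 − 57 = 42
  W = 26 − 4·97 + 2·42 = -278
Policy C (U − 56, X + 35):
  U = 97 − 56 = 41
  X = 99 + 35 = 134
  W = 26 − 4·41 + 2·134 = 130
Comparing — Policy A: W=-278, Policy C: W=130. Lowest is -278 (Policy A).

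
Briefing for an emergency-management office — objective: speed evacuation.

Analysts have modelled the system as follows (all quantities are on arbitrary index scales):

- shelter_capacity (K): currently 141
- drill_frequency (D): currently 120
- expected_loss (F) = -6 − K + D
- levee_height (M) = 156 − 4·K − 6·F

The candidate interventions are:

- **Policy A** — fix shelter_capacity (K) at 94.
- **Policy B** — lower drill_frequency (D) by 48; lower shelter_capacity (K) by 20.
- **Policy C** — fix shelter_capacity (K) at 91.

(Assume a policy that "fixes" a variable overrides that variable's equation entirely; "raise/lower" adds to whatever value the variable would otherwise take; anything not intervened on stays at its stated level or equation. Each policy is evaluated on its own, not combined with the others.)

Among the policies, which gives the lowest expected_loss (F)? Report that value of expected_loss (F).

Policy A (K := 94):
  K = 94
  D = 120
  F = -6 − 94 + 120 = 20
Policy B (D − 48, K − 20):
  K = 141 − 20 = 121
  D = 120 − 48 = 72
  F = -6 − 121 + 72 = -55
Policy C (K := 91):
  K = 91
  D = 120
  F = -6 − 91 + 120 = 23
Comparing — Policy A: F=20, Policy B: F=-55, Policy C: F=23. Lowest is -55 (Policy B).

-55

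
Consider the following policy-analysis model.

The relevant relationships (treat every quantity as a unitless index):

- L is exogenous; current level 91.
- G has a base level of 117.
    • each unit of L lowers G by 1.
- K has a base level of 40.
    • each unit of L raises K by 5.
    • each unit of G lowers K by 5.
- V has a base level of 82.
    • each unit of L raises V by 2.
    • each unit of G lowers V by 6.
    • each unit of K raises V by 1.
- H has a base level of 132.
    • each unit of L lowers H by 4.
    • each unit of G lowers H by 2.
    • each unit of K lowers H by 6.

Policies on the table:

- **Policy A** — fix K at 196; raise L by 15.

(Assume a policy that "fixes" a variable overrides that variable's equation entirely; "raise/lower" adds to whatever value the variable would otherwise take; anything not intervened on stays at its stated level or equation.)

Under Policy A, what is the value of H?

Policy A (K := 196, L + 15):
  L = 91 + 15 = 106
  G = 117 − 106 = 11
  K = 196
  H = 132 − 4·106 − 2·11 − 6·196 = -1490

-1490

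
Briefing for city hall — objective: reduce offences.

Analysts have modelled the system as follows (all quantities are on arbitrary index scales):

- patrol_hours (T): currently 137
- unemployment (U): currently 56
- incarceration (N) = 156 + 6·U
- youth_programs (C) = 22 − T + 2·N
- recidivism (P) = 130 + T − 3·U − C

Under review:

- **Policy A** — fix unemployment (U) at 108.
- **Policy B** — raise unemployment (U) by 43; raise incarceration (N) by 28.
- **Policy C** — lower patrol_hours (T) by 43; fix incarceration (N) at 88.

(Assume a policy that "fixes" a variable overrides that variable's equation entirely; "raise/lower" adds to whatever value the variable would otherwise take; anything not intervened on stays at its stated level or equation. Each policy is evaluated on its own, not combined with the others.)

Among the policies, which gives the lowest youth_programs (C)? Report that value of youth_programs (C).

Policy A (U := 108):
  T = 137
  U = 108
  N = 156 + 6·108 = 804
  C = 22 − 137 + 2·804 = 1493
Policy B (U + 43, N + 28):
  T = 137
  U = 56 + 43 = 99
  N = 156 + 6·99 (+28 from intervention) = 778
  C = 22 − 137 + 2·778 = 1441
Policy C (T − 43, N := 88):
  T = 137 − 43 = 94
  U = 56
  N = 88
  C = 22 − 94 + 2·88 = 104
Comparing — Policy A: C=1493, Policy B: C=1441, Policy C: C=104. Lowest is 104 (Policy C).

104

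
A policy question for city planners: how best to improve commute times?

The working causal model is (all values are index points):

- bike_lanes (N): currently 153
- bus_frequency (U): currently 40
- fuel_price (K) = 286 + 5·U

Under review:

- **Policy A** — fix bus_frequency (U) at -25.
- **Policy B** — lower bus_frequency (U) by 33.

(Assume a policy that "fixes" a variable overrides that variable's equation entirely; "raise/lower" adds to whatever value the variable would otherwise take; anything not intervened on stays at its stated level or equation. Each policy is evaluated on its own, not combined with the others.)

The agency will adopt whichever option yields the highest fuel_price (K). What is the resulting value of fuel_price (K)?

Policy A (U := -25):
  U = -25
  K = 286 + 5·(-25) = 161
Policy B (U − 33):
  U = 40 − 33 = 7
  K = 286 + 5·7 = 321
Comparing — Policy A: K=161, Policy B: K=321. Highest is 321 (Policy B).

321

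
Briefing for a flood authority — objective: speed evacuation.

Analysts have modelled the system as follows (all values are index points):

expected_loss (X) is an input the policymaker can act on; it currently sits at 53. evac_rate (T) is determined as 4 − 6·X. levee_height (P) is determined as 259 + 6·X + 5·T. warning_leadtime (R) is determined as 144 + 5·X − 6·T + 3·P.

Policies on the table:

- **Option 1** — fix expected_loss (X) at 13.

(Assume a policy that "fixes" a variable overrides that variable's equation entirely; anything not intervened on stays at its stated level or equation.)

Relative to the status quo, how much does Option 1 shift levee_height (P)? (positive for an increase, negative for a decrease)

960

Baseline:
  X = 53
  T = 4 − 6·53 = -314
  P = 259 + 6·53 + 5·(-314) = -993
Option 1 (X := 13):
  X = 13
  T = 4 − 6·13 = -74
  P = 259 + 6·13 + 5·(-74) = -33
Change in P: -33 − (-993) = 960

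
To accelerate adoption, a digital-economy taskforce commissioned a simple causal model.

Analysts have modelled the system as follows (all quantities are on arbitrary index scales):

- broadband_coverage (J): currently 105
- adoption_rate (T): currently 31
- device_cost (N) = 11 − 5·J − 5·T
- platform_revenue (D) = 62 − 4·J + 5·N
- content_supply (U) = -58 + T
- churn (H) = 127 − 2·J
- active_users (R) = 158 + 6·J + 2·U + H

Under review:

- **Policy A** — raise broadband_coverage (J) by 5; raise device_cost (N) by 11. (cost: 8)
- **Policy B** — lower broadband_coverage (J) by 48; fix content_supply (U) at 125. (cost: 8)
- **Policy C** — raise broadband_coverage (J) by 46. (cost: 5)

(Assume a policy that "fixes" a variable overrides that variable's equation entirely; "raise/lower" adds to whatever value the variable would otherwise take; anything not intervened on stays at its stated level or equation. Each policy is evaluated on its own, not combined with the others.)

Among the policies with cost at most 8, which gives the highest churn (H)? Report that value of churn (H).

Policy A (J + 5, N + 11):
  J = 105 + 5 = 110
  H = 127 − 2·110 = -93
Policy B (J − 48, U := 125):
  J = 105 − 48 = 57
  H = 127 − 2·57 = 13
Policy C (J + 46):
  J = 105 + 46 = 151
  H = 127 − 2·151 = -175
Comparing — Policy A: H=-93, Policy B: H=13, Policy C: H=-175. Highest is 13 (Policy B).

13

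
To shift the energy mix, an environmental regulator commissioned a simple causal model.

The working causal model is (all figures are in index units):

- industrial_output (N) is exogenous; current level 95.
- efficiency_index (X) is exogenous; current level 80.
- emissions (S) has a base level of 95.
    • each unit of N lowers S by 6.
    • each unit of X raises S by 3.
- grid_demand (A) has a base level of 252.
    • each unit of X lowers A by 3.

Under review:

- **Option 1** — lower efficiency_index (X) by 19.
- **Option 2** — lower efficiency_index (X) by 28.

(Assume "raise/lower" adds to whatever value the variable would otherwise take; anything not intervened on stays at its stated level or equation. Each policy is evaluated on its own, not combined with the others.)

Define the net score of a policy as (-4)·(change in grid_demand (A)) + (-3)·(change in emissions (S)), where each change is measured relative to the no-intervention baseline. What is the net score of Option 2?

-84

Baseline:
  N = 95
  X = 80
  S = 95 − 6·95 + 3·80 = -235
  A = 252 − 3·80 = 12
Option 2 (X − 28):
  N = 95
  X = 80 − 28 = 52
  S = 95 − 6·95 + 3·52 = -319
  A = 252 − 3·52 = 96
ΔA = 96 − 12 = 84; ΔS = -319 − (-235) = -84
Score = (-4)·84 + (-3)·(-84) = -84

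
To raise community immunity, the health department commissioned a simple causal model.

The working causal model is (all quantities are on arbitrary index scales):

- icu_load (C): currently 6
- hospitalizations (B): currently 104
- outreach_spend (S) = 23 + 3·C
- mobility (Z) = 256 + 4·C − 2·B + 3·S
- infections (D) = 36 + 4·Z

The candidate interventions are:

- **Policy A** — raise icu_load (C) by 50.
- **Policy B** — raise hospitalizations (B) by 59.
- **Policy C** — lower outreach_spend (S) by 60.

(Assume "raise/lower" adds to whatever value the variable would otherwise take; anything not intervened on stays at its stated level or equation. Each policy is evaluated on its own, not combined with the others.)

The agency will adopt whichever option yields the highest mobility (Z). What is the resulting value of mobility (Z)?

Policy A (C + 50):
  C = 6 + 50 = 56
  B = 104
  S = 23 + 3·56 = 191
  Z = 256 + 4·56 − 2·104 + 3·191 = 845
Policy B (B + 59):
  C = 6
  B = 104 + 59 = 163
  S = 23 + 3·6 = 41
  Z = 256 + 4·6 − 2·163 + 3·41 = 77
Policy C (S − 60):
  C = 6
  B = 104
  S = 23 + 3·6 (−60 from intervention) = -19
  Z = 256 + 4·6 − 2·104 + 3·(-19) = 15
Comparing — Policy A: Z=845, Policy B: Z=77, Policy C: Z=15. Highest is 845 (Policy A).

845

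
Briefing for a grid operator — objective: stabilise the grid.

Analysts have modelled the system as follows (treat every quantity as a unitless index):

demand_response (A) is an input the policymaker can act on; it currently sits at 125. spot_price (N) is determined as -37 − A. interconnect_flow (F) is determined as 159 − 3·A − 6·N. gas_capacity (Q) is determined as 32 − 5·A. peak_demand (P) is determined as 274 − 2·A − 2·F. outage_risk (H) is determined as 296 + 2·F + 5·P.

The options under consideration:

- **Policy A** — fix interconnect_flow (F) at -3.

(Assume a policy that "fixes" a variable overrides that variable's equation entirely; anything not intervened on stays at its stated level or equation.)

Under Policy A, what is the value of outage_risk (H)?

Policy A (F := -3):
  A = 125
  N = -37 − 125 = -162
  F = -3
  P = 274 − 2·125 − 2·(-3) = 30
  H = 296 + 2·(-3) + 5·30 = 440

440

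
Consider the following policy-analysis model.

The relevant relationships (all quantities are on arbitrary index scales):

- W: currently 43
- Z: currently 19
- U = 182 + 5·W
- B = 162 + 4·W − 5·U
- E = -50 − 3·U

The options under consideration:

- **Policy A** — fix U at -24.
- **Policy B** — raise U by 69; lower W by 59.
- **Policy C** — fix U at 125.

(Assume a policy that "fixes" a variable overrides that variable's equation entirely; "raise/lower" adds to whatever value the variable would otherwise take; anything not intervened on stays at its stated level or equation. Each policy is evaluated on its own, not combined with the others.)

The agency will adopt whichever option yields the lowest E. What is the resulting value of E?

-563

Policy A (U := -24):
  W = 43
  U = -24
  E = -50 − 3·(-24) = 22
Policy B (U + 69, W − 59):
  W = 43 − 59 = -16
  U = 182 + 5·(-16) (+69 from intervention) = 171
  E = -50 − 3·171 = -563
Policy C (U := 125):
  W = 43
  U = 125
  E = -50 − 3·125 = -425
Comparing — Policy A: E=22, Policy B: E=-563, Policy C: E=-425. Lowest is -563 (Policy B).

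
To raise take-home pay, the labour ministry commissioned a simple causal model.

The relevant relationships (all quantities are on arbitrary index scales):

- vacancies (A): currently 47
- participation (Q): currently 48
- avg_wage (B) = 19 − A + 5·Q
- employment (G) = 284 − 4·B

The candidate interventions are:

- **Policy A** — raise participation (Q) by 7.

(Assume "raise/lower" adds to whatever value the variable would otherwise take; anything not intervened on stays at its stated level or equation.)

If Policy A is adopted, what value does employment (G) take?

Policy A (Q + 7):
  A = 47
  Q = 48 + 7 = 55
  B = 19 − 47 + 5·55 = 247
  G = 284 − 4·247 = -704

-704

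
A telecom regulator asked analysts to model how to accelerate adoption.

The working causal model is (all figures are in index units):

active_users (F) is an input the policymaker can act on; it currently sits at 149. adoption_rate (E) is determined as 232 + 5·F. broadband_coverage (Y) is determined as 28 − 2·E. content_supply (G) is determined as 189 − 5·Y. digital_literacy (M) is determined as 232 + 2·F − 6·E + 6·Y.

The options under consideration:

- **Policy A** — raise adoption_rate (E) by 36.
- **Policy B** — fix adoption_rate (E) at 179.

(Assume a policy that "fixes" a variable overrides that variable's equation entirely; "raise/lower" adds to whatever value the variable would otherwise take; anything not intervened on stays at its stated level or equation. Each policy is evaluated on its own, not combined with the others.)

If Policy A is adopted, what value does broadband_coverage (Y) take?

Policy A (E + 36):
  F = 149
  E = 232 + 5·149 (+36 from intervention) = 1013
  Y = 28 − 2·1013 = -1998

-1998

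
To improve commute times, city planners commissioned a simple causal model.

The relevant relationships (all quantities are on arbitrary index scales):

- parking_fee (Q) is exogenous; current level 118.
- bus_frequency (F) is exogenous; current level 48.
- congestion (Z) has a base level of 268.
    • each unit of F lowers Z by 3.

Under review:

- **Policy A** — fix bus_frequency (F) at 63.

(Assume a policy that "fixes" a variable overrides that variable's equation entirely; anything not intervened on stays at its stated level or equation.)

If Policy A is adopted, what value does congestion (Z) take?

Policy A (F := 63):
  F = 63
  Z = 268 − 3·63 = 79

79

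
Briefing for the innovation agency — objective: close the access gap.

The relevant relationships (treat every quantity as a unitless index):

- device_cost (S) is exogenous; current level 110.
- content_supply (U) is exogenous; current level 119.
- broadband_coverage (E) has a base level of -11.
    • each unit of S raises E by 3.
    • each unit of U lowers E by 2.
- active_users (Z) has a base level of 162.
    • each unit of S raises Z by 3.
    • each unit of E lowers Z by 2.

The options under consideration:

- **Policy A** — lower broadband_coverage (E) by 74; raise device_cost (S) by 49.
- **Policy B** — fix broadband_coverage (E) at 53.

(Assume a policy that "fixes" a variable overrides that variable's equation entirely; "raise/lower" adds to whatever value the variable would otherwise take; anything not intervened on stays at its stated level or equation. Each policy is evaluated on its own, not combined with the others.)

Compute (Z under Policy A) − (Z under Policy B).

Policy A (E − 74, S + 49):
  S = 110 + 49 = 159
  U = 119
  E = -11 + 3·159 − 2·119 (−74 from intervention) = 154
  Z = 162 + 3·159 − 2·154 = 331
Policy B (E := 53):
  S = 110
  U = 119
  E = 53
  Z = 162 + 3·110 − 2·53 = 386
Z: 331 − 386 = -55

-55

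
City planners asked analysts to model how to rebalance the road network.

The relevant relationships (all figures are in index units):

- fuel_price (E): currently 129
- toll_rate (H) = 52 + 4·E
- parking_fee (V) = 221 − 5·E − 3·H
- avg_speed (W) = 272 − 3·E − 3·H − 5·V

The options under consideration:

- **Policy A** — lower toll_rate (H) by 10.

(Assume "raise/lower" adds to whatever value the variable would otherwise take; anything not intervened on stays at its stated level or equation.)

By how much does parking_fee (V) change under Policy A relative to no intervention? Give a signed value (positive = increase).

30

Baseline:
  E = 129
  H = 52 + 4·129 = 568
  V = 221 − 5·129 − 3·568 = -2128
Policy A (H − 10):
  E = 129
  H = 52 + 4·129 (−10 from intervention) = 558
  V = 221 − 5·129 − 3·558 = -2098
Change in V: -2098 − (-2128) = 30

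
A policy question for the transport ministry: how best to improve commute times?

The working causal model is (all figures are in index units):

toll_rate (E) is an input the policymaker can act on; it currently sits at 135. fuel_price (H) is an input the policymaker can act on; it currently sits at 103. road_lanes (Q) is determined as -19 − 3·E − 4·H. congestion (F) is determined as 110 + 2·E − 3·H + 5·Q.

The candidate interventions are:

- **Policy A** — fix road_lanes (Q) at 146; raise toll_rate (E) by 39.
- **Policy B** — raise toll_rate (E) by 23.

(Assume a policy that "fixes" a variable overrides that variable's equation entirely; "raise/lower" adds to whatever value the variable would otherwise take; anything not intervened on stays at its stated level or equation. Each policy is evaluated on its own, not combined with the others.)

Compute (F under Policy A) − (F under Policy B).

Policy A (Q := 146, E + 39):
  E = 135 + 39 = 174
  H = 103
  Q = 146
  F = 110 + 2·174 − 3·103 + 5·146 = 879
Policy B (E + 23):
  E = 135 + 23 = 158
  H = 103
  Q = -19 − 3·158 − 4·103 = -905
  F = 110 + 2·158 − 3·103 + 5·(-905) = -4408
F: 879 − (-4408) = 5287

5287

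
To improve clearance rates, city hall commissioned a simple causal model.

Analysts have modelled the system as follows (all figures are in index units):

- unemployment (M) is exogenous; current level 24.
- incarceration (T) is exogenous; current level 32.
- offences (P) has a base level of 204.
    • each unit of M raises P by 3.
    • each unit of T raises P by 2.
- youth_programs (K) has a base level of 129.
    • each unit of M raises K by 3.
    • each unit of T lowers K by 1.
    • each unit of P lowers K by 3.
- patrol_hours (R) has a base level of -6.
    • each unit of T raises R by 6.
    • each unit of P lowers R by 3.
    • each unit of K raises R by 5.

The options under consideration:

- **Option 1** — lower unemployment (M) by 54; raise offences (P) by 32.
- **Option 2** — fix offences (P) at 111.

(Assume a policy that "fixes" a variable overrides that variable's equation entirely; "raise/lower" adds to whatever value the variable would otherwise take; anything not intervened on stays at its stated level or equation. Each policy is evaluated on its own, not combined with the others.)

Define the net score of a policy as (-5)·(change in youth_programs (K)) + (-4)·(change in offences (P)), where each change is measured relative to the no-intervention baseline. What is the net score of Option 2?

-2519

Baseline:
  M = 24
  T = 32
  P = 204 + 3·24 + 2·32 = 340
  K = 129 + 3·24 − 32 − 3·340 = -851
Option 2 (P := 111):
  M = 24
  T = 32
  P = 111
  K = 129 + 3·24 − 32 − 3·111 = -164
ΔK = -164 − (-851) = 687; ΔP = 111 − 340 = -229
Score = (-5)·687 + (-4)·(-229) = -2519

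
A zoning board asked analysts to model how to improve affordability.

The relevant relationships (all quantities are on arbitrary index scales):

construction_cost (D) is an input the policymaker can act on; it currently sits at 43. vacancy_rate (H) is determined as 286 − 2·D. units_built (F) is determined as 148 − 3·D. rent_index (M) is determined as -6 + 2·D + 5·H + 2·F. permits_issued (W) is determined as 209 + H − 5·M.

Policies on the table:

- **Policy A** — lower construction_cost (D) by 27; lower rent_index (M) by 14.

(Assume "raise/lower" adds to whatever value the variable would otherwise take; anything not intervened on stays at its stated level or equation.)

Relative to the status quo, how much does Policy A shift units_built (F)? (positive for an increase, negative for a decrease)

Baseline:
  D = 43
  F = 148 − 3·43 = 19
Policy A (D − 27, M − 14):
  D = 43 − 27 = 16
  F = 148 − 3·16 = 100
Change in F: 100 − 19 = 81

81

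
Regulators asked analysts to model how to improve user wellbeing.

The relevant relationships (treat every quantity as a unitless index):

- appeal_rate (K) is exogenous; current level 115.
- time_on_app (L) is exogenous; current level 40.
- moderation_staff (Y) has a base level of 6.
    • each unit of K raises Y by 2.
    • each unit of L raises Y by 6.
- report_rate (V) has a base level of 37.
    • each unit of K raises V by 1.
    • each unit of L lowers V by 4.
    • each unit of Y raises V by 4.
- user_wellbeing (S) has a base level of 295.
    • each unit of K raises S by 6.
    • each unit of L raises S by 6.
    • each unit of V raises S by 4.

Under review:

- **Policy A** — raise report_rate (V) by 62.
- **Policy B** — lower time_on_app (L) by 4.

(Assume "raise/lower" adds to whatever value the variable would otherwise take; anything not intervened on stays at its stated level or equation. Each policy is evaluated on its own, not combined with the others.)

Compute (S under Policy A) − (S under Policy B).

592

Policy A (V + 62):
  K = 115
  L = 40
  Y = 6 + 2·115 + 6·40 = 476
  V = 37 + 115 − 4·40 + 4·476 (+62 from intervention) = 1958
  S = 295 + 6·115 + 6·40 + 4·1958 = 9057
Policy B (L − 4):
  K = 115
  L = 40 − 4 = 36
  Y = 6 + 2·115 + 6·36 = 452
  V = 37 + 115 − 4·36 + 4·452 = 1816
  S = 295 + 6·115 + 6·36 + 4·1816 = 8465
S: 9057 − 8465 = 592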